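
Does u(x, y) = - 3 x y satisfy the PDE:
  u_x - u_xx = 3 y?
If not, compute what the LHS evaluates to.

Evaluate each term of the left-hand side for u = - 3 x y.
Derivatives:
  u_x = - 3 y
  u_xx = 0
Terms:
  u_x = - 3 y
  -u_xx = 0
Sum: LHS = - 3 y
Given right-hand side: 3 y. Difference LHS − RHS = - 6 y ≠ 0, so u is not a solution.

Answer: No, the LHS evaluates to - 3 y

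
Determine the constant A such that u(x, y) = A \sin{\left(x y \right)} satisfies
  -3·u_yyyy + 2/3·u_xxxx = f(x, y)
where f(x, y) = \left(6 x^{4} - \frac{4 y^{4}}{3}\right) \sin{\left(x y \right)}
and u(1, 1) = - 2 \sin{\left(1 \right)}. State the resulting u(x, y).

Substitute the ansatz u = A \sin{\left(x y \right)} into the left-hand side.
Derivatives of the ansatz:
  u_yyyy = A x^{4} \sin{\left(x y \right)}
  u_xxxx = A y^{4} \sin{\left(x y \right)}
Term by term:
  -3·u_yyyy = - 3 A x^{4} \sin{\left(x y \right)}
  2/3·u_xxxx = \frac{2 A y^{4} \sin{\left(x y \right)}}{3}
So the left-hand side equals
  - 3 A x^{4} \sin{\left(x y \right)} + \frac{2 A y^{4} \sin{\left(x y \right)}}{3}
This must equal f(x, y) identically; expanded, f = 6 x^{4} \sin{\left(x y \right)} - \frac{4 y^{4} \sin{\left(x y \right)}}{3}.
Matching coefficients of the independent functions:
  [x^{4} \sin{\left(x y \right)}]:  - 3 A = 6
  [y^{4} \sin{\left(x y \right)}]:  \frac{2 A}{3} = - \frac{4}{3}
Solving: A = -2.
Check against the point condition:
  u(1, 1) = - 2 \sin{\left(1 \right)}  ⟹  A \sin{\left(1 \right)} = - 2 \sin{\left(1 \right)}  ✓
Hence u(x, y) = - 2 \sin{\left(x y \right)}.

Answer: u(x, y) = - 2 \sin{\left(x y \right)}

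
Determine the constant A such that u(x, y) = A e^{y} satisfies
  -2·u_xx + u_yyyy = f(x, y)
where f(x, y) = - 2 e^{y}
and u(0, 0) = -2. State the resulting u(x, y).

Answer: u(x, y) = - 2 e^{y}

Derivation:
Substitute the ansatz u = A e^{y} into the left-hand side.
Derivatives of the ansatz:
  u_xx = 0
  u_yyyy = A e^{y}
Term by term:
  -2·u_xx = 0
  u_yyyy = A e^{y}
So the left-hand side equals
  A e^{y}
This must equal f(x, y) = - 2 e^{y} identically.
Matching coefficients of the independent functions:
  [e^{y}]:  A = -2
Solving: A = -2.
Check against the point condition:
  u(0, 0) = -2  ⟹  A = -2  ✓
Hence u(x, y) = - 2 e^{y}.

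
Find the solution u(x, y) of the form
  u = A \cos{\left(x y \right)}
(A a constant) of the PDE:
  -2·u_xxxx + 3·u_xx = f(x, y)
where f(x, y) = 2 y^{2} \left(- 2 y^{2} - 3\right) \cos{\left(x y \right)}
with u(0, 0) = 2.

Substitute the ansatz u = A \cos{\left(x y \right)} into the left-hand side.
Derivatives of the ansatz:
  u_xxxx = A y^{4} \cos{\left(x y \right)}
  u_xx = - A y^{2} \cos{\left(x y \right)}
Term by term:
  -2·u_xxxx = - 2 A y^{4} \cos{\left(x y \right)}
  3·u_xx = - 3 A y^{2} \cos{\left(x y \right)}
So the left-hand side equals
  - 2 A y^{4} \cos{\left(x y \right)} - 3 A y^{2} \cos{\left(x y \right)}
This must equal f(x, y) identically; expanded, f = - 4 y^{4} \cos{\left(x y \right)} - 6 y^{2} \cos{\left(x y \right)}.
Matching coefficients of the independent functions:
  [y^{2} \cos{\left(x y \right)}]:  - 3 A = -6
  [y^{4} \cos{\left(x y \right)}]:  - 2 A = -4
Solving: A = 2.
Check against the point condition:
  u(0, 0) = 2  ⟹  A = 2  ✓
Hence u(x, y) = 2 \cos{\left(x y \right)}.

Answer: u(x, y) = 2 \cos{\left(x y \right)}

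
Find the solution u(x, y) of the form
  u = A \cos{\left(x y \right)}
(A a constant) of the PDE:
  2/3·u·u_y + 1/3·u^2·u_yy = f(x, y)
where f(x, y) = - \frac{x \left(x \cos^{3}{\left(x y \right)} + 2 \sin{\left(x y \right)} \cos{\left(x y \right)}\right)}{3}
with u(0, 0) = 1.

Answer: u(x, y) = \cos{\left(x y \right)}

Derivation:
Substitute the ansatz u = A \cos{\left(x y \right)} into the left-hand side.
Derivatives of the ansatz:
  u_y = - A x \sin{\left(x y \right)}
  u_yy = - A x^{2} \cos{\left(x y \right)}
Term by term:
  2/3·u·u_y = - \frac{2 A^{2} x \sin{\left(x y \right)} \cos{\left(x y \right)}}{3}
  1/3·u^2·u_yy = - \frac{A^{3} x^{2} \cos^{3}{\left(x y \right)}}{3}
So the left-hand side equals
  - \frac{A^{3} x^{2} \cos^{3}{\left(x y \right)}}{3} - \frac{2 A^{2} x \sin{\left(x y \right)} \cos{\left(x y \right)}}{3}
This must equal f(x, y) identically; expanded, f = - \frac{x^{2} \cos^{3}{\left(x y \right)}}{3} - \frac{2 x \sin{\left(x y \right)} \cos{\left(x y \right)}}{3}.
Matching coefficients of the independent functions:
  [x^{2} \cos^{3}{\left(x y \right)}]:  - \frac{A^{3}}{3} = - \frac{1}{3}
  [x \sin{\left(x y \right)} \cos{\left(x y \right)}]:  - \frac{2 A^{2}}{3} = - \frac{2}{3}
Solving: A = 1.
Check against the point condition:
  u(0, 0) = 1  ⟹  A = 1  ✓
Hence u(x, y) = \cos{\left(x y \right)}.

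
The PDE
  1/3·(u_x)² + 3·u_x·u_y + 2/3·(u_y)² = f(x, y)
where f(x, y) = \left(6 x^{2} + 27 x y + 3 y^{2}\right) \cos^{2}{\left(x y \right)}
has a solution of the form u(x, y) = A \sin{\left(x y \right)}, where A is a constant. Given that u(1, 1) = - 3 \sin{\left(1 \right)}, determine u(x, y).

Answer: u(x, y) = - 3 \sin{\left(x y \right)}

Derivation:
Substitute the ansatz u = A \sin{\left(x y \right)} into the left-hand side.
Derivatives of the ansatz:
  u_x = A y \cos{\left(x y \right)}
  u_y = A x \cos{\left(x y \right)}
Term by term:
  1/3·(u_x)² = \frac{A^{2} y^{2} \cos^{2}{\left(x y \right)}}{3}
  3·u_x·u_y = 3 A^{2} x y \cos^{2}{\left(x y \right)}
  2/3·(u_y)² = \frac{2 A^{2} x^{2} \cos^{2}{\left(x y \right)}}{3}
So the left-hand side equals
  \frac{2 A^{2} x^{2} \cos^{2}{\left(x y \right)}}{3} + 3 A^{2} x y \cos^{2}{\left(x y \right)} + \frac{A^{2} y^{2} \cos^{2}{\left(x y \right)}}{3}
This must equal f(x, y) identically; expanded, f = 6 x^{2} \cos^{2}{\left(x y \right)} + 27 x y \cos^{2}{\left(x y \right)} + 3 y^{2} \cos^{2}{\left(x y \right)}.
Matching coefficients of the independent functions:
  [x^{2} \cos^{2}{\left(x y \right)}]:  \frac{2 A^{2}}{3} = 6
  [y^{2} \cos^{2}{\left(x y \right)}]:  \frac{A^{2}}{3} = 3
  [x y \cos^{2}{\left(x y \right)}]:  3 A^{2} = 27
These equations allow (A) = (-3) or (3).
Impose the point condition(s):
  u(1, 1) = - 3 \sin{\left(1 \right)}  ⟹  A \sin{\left(1 \right)} = - 3 \sin{\left(1 \right)}
Only A = -3 satisfies everything.
Hence u(x, y) = - 3 \sin{\left(x y \right)}.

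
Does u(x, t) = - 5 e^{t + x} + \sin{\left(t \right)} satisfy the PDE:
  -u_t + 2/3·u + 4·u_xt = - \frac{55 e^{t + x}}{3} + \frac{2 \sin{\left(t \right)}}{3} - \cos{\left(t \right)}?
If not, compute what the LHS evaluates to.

Evaluate each term of the left-hand side for u = - 5 e^{t + x} + \sin{\left(t \right)}.
Derivatives:
  u_t = - 5 e^{t} e^{x} + \cos{\left(t \right)}
  u_xt = - 5 e^{t} e^{x}
Terms:
  -u_t = 5 e^{t + x} - \cos{\left(t \right)}
  2/3·u = - \frac{10 e^{t + x}}{3} + \frac{2 \sin{\left(t \right)}}{3}
  4·u_xt = - 20 e^{t + x}
Sum: LHS = - \frac{55 e^{t + x}}{3} + \frac{2 \sin{\left(t \right)}}{3} - \cos{\left(t \right)}
This is exactly the given right-hand side, so u is a solution.

Answer: Yes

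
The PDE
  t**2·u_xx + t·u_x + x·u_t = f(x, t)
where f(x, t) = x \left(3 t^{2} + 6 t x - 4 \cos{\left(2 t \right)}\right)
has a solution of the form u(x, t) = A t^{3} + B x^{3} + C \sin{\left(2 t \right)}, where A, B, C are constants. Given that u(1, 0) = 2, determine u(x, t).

Answer: u(x, t) = - 3 t^{3} + 2 x^{3} - 2 \sin{\left(2 t \right)}

Derivation:
Substitute the ansatz u = A t^{3} + B x^{3} + C \sin{\left(2 t \right)} into the left-hand side.
Derivatives of the ansatz:
  u_xx = 6 B x
  u_x = 3 B x^{2}
  u_t = 3 A t^{2} + 2 C \cos{\left(2 t \right)}
Term by term:
  t**2·u_xx = 6 B t^{2} x
  t·u_x = 3 B t x^{2}
  x·u_t = 3 A t^{2} x + 2 C x \cos{\left(2 t \right)}
So the left-hand side equals
  3 A t^{2} x + 6 B t^{2} x + 3 B t x^{2} + 2 C x \cos{\left(2 t \right)}
This must equal f(x, t) identically; expanded, f = 3 t^{2} x + 6 t x^{2} - 4 x \cos{\left(2 t \right)}.
Matching coefficients of the independent functions:
  [t x^{2}]:  3 B = 6
  [t^{2} x]:  3 A + 6 B = 3
  [x \cos{\left(2 t \right)}]:  2 C = -4
Solving: A = -3, B = 2, C = -2.
Check against the point condition:
  u(1, 0) = 2  ⟹  B = 2  ✓
Hence u(x, t) = - 3 t^{3} + 2 x^{3} - 2 \sin{\left(2 t \right)}.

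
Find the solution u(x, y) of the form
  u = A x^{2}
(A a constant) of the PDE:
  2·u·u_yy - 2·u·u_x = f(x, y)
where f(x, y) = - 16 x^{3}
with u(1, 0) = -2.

Substitute the ansatz u = A x^{2} into the left-hand side.
Derivatives of the ansatz:
  u_yy = 0
  u_x = 2 A x
Term by term:
  2·u·u_yy = 0
  -2·u·u_x = - 4 A^{2} x^{3}
So the left-hand side equals
  - 4 A^{2} x^{3}
This must equal f(x, y) = - 16 x^{3} identically.
Matching coefficients of the independent functions:
  [x^{3}]:  - 4 A^{2} = -16
These equations allow (A) = (-2) or (2).
Impose the point condition(s):
  u(1, 0) = -2  ⟹  A = -2
Only A = -2 satisfies everything.
Hence u(x, y) = - 2 x^{2}.

Answer: u(x, y) = - 2 x^{2}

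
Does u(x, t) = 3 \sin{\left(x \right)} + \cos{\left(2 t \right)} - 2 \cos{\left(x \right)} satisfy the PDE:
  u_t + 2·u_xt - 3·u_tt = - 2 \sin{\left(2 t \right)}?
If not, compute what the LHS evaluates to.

Evaluate each term of the left-hand side for u = 3 \sin{\left(x \right)} + \cos{\left(2 t \right)} - 2 \cos{\left(x \right)}.
Derivatives:
  u_t = - 2 \sin{\left(2 t \right)}
  u_xt = 0
  u_tt = - 4 \cos{\left(2 t \right)}
Terms:
  u_t = - 2 \sin{\left(2 t \right)}
  2·u_xt = 0
  -3·u_tt = 12 \cos{\left(2 t \right)}
Sum: LHS = - 2 \sin{\left(2 t \right)} + 12 \cos{\left(2 t \right)}
Given right-hand side: - 2 \sin{\left(2 t \right)}. Difference LHS − RHS = 12 \cos{\left(2 t \right)} ≠ 0, so u is not a solution.

Answer: No, the LHS evaluates to - 2 \sin{\left(2 t \right)} + 12 \cos{\left(2 t \right)}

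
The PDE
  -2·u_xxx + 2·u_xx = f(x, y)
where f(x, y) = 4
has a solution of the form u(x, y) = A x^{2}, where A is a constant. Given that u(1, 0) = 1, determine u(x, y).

Substitute the ansatz u = A x^{2} into the left-hand side.
Derivatives of the ansatz:
  u_xxx = 0
  u_xx = 2 A
Term by term:
  -2·u_xxx = 0
  2·u_xx = 4 A
So the left-hand side equals
  4 A
This must equal f(x, y) = 4 identically.
Matching coefficients of the independent functions:
  [constant term]:  4 A = 4
Solving: A = 1.
Check against the point condition:
  u(1, 0) = 1  ⟹  A = 1  ✓
Hence u(x, y) = x^{2}.

Answer: u(x, y) = x^{2}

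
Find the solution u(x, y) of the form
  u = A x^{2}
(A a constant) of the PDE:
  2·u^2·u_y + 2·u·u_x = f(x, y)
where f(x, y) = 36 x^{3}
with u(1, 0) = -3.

Substitute the ansatz u = A x^{2} into the left-hand side.
Derivatives of the ansatz:
  u_y = 0
  u_x = 2 A x
Term by term:
  2·u^2·u_y = 0
  2·u·u_x = 4 A^{2} x^{3}
So the left-hand side equals
  4 A^{2} x^{3}
This must equal f(x, y) = 36 x^{3} identically.
Matching coefficients of the independent functions:
  [x^{3}]:  4 A^{2} = 36
These equations allow (A) = (-3) or (3).
Impose the point condition(s):
  u(1, 0) = -3  ⟹  A = -3
Only A = -3 satisfies everything.
Hence u(x, y) = - 3 x^{2}.

Answer: u(x, y) = - 3 x^{2}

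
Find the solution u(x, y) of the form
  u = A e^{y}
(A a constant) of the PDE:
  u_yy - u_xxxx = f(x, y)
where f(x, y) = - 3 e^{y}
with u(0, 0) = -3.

Substitute the ansatz u = A e^{y} into the left-hand side.
Derivatives of the ansatz:
  u_yy = A e^{y}
  u_xxxx = 0
Term by term:
  u_yy = A e^{y}
  -u_xxxx = 0
So the left-hand side equals
  A e^{y}
This must equal f(x, y) = - 3 e^{y} identically.
Matching coefficients of the independent functions:
  [e^{y}]:  A = -3
Solving: A = -3.
Check against the point condition:
  u(0, 0) = -3  ⟹  A = -3  ✓
Hence u(x, y) = - 3 e^{y}.

Answer: u(x, y) = - 3 e^{y}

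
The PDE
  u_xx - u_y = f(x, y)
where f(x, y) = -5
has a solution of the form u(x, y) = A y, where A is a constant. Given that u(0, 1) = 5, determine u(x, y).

Substitute the ansatz u = A y into the left-hand side.
Derivatives of the ansatz:
  u_xx = 0
  u_y = A
Term by term:
  u_xx = 0
  -u_y = - A
So the left-hand side equals
  - A
This must equal f(x, y) = -5 identically.
Matching coefficients of the independent functions:
  [constant term]:  - A = -5
Solving: A = 5.
Check against the point condition:
  u(0, 1) = 5  ⟹  A = 5  ✓
Hence u(x, y) = 5 y.

Answer: u(x, y) = 5 y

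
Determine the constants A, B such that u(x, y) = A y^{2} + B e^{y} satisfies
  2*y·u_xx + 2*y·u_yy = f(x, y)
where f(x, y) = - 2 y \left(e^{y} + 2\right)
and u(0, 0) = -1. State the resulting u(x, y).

Substitute the ansatz u = A y^{2} + B e^{y} into the left-hand side.
Derivatives of the ansatz:
  u_xx = 0
  u_yy = 2 A + B e^{y}
Term by term:
  2*y·u_xx = 0
  2*y·u_yy = 4 A y + 2 B y e^{y}
So the left-hand side equals
  4 A y + 2 B y e^{y}
This must equal f(x, y) = - 2 y \left(e^{y} + 2\right) identically.
Matching coefficients of the independent functions:
  [y]:  4 A = -4
  [y e^{y}]:  2 B = -2
Solving: A = -1, B = -1.
Check against the point condition:
  u(0, 0) = -1  ⟹  B = -1  ✓
Hence u(x, y) = - y^{2} - e^{y}.

Answer: u(x, y) = - y^{2} - e^{y}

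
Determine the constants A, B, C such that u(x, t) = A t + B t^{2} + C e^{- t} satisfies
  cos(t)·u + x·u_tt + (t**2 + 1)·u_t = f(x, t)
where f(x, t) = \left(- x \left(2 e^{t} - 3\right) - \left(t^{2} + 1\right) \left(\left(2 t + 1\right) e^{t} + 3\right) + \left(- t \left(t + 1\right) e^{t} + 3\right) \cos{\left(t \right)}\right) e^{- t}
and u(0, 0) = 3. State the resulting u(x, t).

Answer: u(x, t) = - t^{2} - t + 3 e^{- t}

Derivation:
Substitute the ansatz u = A t + B t^{2} + C e^{- t} into the left-hand side.
Derivatives of the ansatz:
  u_tt = 2 B + C e^{- t}
  u_t = A + 2 B t - C e^{- t}
Term by term:
  cos(t)·u = A t \cos{\left(t \right)} + B t^{2} \cos{\left(t \right)} + C e^{- t} \cos{\left(t \right)}
  x·u_tt = 2 B x + C x e^{- t}
  (t**2 + 1)·u_t = A t^{2} + A + 2 B t^{3} + 2 B t - C t^{2} e^{- t} - C e^{- t}
So the left-hand side equals
  A t^{2} + A t \cos{\left(t \right)} + A + 2 B t^{3} + B t^{2} \cos{\left(t \right)} + 2 B t + 2 B x - C t^{2} e^{- t} + C x e^{- t} + C e^{- t} \cos{\left(t \right)} - C e^{- t}
This must equal f(x, t) identically; expanded, f = - 2 t^{3} - t^{2} \cos{\left(t \right)} - t^{2} - 3 t^{2} e^{- t} - t \cos{\left(t \right)} - 2 t - 2 x + 3 x e^{- t} - 1 + 3 e^{- t} \cos{\left(t \right)} - 3 e^{- t}.
Matching coefficients of the independent functions:
  [constant term, t^{2}, t \cos{\left(t \right)}]:  A = -1
  [t, t^{3}, x]:  2 B = -2
  [t^{2} e^{- t}, e^{- t}]:  - C = -3
  [t^{2} \cos{\left(t \right)}]:  B = -1
  [x e^{- t}, e^{- t} \cos{\left(t \right)}]:  C = 3
Solving: A = -1, B = -1, C = 3.
Check against the point condition:
  u(0, 0) = 3  ⟹  C = 3  ✓
Hence u(x, t) = - t^{2} - t + 3 e^{- t}.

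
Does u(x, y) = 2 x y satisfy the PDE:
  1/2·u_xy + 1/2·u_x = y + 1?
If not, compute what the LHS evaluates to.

Evaluate each term of the left-hand side for u = 2 x y.
Derivatives:
  u_xy = 2
  u_x = 2 y
Terms:
  1/2·u_xy = 1
  1/2·u_x = y
Sum: LHS = y + 1
This is exactly the given right-hand side, so u is a solution.

Answer: Yes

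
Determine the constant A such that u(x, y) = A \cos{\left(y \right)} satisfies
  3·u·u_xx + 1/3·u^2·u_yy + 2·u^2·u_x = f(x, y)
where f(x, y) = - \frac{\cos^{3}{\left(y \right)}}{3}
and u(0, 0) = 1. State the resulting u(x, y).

Substitute the ansatz u = A \cos{\left(y \right)} into the left-hand side.
Derivatives of the ansatz:
  u_xx = 0
  u_yy = - A \cos{\left(y \right)}
  u_x = 0
Term by term:
  3·u·u_xx = 0
  1/3·u^2·u_yy = - \frac{A^{3} \cos^{3}{\left(y \right)}}{3}
  2·u^2·u_x = 0
So the left-hand side equals
  - \frac{A^{3} \cos^{3}{\left(y \right)}}{3}
This must equal f(x, y) = - \frac{\cos^{3}{\left(y \right)}}{3} identically.
Matching coefficients of the independent functions:
  [\cos^{3}{\left(y \right)}]:  - \frac{A^{3}}{3} = - \frac{1}{3}
Solving: A = 1.
Check against the point condition:
  u(0, 0) = 1  ⟹  A = 1  ✓
Hence u(x, y) = \cos{\left(y \right)}.

Answer: u(x, y) = \cos{\left(y \right)}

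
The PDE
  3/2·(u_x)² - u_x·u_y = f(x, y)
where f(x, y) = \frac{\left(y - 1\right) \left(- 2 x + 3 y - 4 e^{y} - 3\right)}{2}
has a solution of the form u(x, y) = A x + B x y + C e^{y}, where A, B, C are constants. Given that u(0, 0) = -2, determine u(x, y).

Substitute the ansatz u = A x + B x y + C e^{y} into the left-hand side.
Derivatives of the ansatz:
  u_x = A + B y
  u_y = B x + C e^{y}
Term by term:
  3/2·(u_x)² = \frac{3 A^{2}}{2} + 3 A B y + \frac{3 B^{2} y^{2}}{2}
  -u_x·u_y = - A B x - A C e^{y} - B^{2} x y - B C y e^{y}
So the left-hand side equals
  \frac{3 A^{2}}{2} - A B x + 3 A B y - A C e^{y} - B^{2} x y + \frac{3 B^{2} y^{2}}{2} - B C y e^{y}
This must equal f(x, y) identically; expanded, f = - x y + x + \frac{3 y^{2}}{2} - 2 y e^{y} - 3 y + 2 e^{y} + \frac{3}{2}.
Matching coefficients of the independent functions:
  [constant term]:  \frac{3 A^{2}}{2} = \frac{3}{2}
  [x]:  - A B = 1
  [y]:  3 A B = -3
  [y^{2}]:  \frac{3 B^{2}}{2} = \frac{3}{2}
  [x y]:  - B^{2} = -1
  [y e^{y}]:  - B C = -2
  [e^{y}]:  - A C = 2
These equations allow (A, B, C) = (-1, 1, 2) or (1, -1, -2).
Impose the point condition(s):
  u(0, 0) = -2  ⟹  C = -2
Only A = 1, B = -1, C = -2 satisfies everything.
Hence u(x, y) = - x y + x - 2 e^{y}.

Answer: u(x, y) = - x y + x - 2 e^{y}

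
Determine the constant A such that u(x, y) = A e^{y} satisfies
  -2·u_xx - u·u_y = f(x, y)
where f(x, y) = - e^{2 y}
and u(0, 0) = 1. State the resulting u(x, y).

Answer: u(x, y) = e^{y}

Derivation:
Substitute the ansatz u = A e^{y} into the left-hand side.
Derivatives of the ansatz:
  u_xx = 0
  u_y = A e^{y}
Term by term:
  -2·u_xx = 0
  -u·u_y = - A^{2} e^{2 y}
So the left-hand side equals
  - A^{2} e^{2 y}
This must equal f(x, y) = - e^{2 y} identically.
Matching coefficients of the independent functions:
  [e^{2 y}]:  - A^{2} = -1
These equations allow (A) = (-1) or (1).
Impose the point condition(s):
  u(0, 0) = 1  ⟹  A = 1
Only A = 1 satisfies everything.
Hence u(x, y) = e^{y}.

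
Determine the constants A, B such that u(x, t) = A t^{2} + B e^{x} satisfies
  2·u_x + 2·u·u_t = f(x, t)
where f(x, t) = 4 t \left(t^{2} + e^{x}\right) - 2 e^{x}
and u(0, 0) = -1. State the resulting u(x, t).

Substitute the ansatz u = A t^{2} + B e^{x} into the left-hand side.
Derivatives of the ansatz:
  u_x = B e^{x}
  u_t = 2 A t
Term by term:
  2·u_x = 2 B e^{x}
  2·u·u_t = 4 A^{2} t^{3} + 4 A B t e^{x}
So the left-hand side equals
  4 A^{2} t^{3} + 4 A B t e^{x} + 2 B e^{x}
This must equal f(x, t) = 4 t \left(t^{2} + e^{x}\right) - 2 e^{x} identically.
Matching coefficients of the independent functions:
  [t^{3}]:  4 A^{2} = 4
  [t e^{x}]:  4 A B = 4
  [e^{x}]:  2 B = -2
Solving: A = -1, B = -1.
Check against the point condition:
  u(0, 0) = -1  ⟹  B = -1  ✓
Hence u(x, t) = - t^{2} - e^{x}.

Answer: u(x, t) = - t^{2} - e^{x}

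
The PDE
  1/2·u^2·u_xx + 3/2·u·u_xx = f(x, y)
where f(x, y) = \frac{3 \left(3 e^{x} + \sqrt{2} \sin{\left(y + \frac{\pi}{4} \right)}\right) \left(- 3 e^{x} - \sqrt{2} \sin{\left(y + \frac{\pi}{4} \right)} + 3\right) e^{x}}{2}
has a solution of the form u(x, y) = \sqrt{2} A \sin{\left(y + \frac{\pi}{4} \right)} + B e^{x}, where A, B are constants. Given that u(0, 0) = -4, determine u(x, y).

Answer: u(x, y) = - 3 e^{x} - \sqrt{2} \sin{\left(y + \frac{\pi}{4} \right)}

Derivation:
Substitute the ansatz u = \sqrt{2} A \sin{\left(y + \frac{\pi}{4} \right)} + B e^{x} into the left-hand side.
Derivatives of the ansatz:
  u_xx = B e^{x}
Term by term:
  1/2·u^2·u_xx = A^{2} B e^{x} \sin^{2}{\left(y + \frac{\pi}{4} \right)} + \sqrt{2} A B^{2} e^{2 x} \sin{\left(y + \frac{\pi}{4} \right)} + \frac{B^{3} e^{3 x}}{2}
  3/2·u·u_xx = \frac{3 \sqrt{2} A B e^{x} \sin{\left(y + \frac{\pi}{4} \right)}}{2} + \frac{3 B^{2} e^{2 x}}{2}
So the left-hand side equals
  A^{2} B e^{x} \sin^{2}{\left(y + \frac{\pi}{4} \right)} + \sqrt{2} A B^{2} e^{2 x} \sin{\left(y + \frac{\pi}{4} \right)} + \frac{3 \sqrt{2} A B e^{x} \sin{\left(y + \frac{\pi}{4} \right)}}{2} + \frac{B^{3} e^{3 x}}{2} + \frac{3 B^{2} e^{2 x}}{2}
This must equal f(x, y) identically; expanded, f = - \frac{27 e^{3 x}}{2} - 9 \sqrt{2} e^{2 x} \sin{\left(y + \frac{\pi}{4} \right)} + \frac{27 e^{2 x}}{2} - 3 e^{x} \sin^{2}{\left(y + \frac{\pi}{4} \right)} + \frac{9 \sqrt{2} e^{x} \sin{\left(y + \frac{\pi}{4} \right)}}{2}.
Matching coefficients of the independent functions:
  [e^{x} \sin^{2}{\left(y + \frac{\pi}{4} \right)}]:  A^{2} B = -3
  [\sqrt{2} e^{x} \sin{\left(y + \frac{\pi}{4} \right)}]:  \frac{3 A B}{2} = \frac{9}{2}
  [\sqrt{2} e^{2 x} \sin{\left(y + \frac{\pi}{4} \right)}]:  A B^{2} = -9
  [e^{2 x}]:  \frac{3 B^{2}}{2} = \frac{27}{2}
  [e^{3 x}]:  \frac{B^{3}}{2} = - \frac{27}{2}
Solving: A = -1, B = -3.
Check against the point condition:
  u(0, 0) = -4  ⟹  A + B = -4  ✓
Hence u(x, y) = - 3 e^{x} - \sqrt{2} \sin{\left(y + \frac{\pi}{4} \right)}.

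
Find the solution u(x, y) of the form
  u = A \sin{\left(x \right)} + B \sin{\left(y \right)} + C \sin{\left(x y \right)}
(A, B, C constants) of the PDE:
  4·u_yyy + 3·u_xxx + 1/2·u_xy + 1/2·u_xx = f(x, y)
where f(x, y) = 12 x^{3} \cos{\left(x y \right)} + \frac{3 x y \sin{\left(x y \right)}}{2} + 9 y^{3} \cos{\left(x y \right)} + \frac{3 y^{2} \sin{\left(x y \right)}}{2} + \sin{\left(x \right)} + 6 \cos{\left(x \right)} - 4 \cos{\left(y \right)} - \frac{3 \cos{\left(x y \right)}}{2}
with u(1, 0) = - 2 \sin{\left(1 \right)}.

Substitute the ansatz u = A \sin{\left(x \right)} + B \sin{\left(y \right)} + C \sin{\left(x y \right)} into the left-hand side.
Derivatives of the ansatz:
  u_yyy = - B \cos{\left(y \right)} - C x^{3} \cos{\left(x y \right)}
  u_xxx = - A \cos{\left(x \right)} - C y^{3} \cos{\left(x y \right)}
  u_xy = - C x y \sin{\left(x y \right)} + C \cos{\left(x y \right)}
  u_xx = - A \sin{\left(x \right)} - C y^{2} \sin{\left(x y \right)}
Term by term:
  4·u_yyy = - 4 B \cos{\left(y \right)} - 4 C x^{3} \cos{\left(x y \right)}
  3·u_xxx = - 3 A \cos{\left(x \right)} - 3 C y^{3} \cos{\left(x y \right)}
  1/2·u_xy = - \frac{C x y \sin{\left(x y \right)}}{2} + \frac{C \cos{\left(x y \right)}}{2}
  1/2·u_xx = - \frac{A \sin{\left(x \right)}}{2} - \frac{C y^{2} \sin{\left(x y \right)}}{2}
So the left-hand side equals
  - \frac{A \sin{\left(x \right)}}{2} - 3 A \cos{\left(x \right)} - 4 B \cos{\left(y \right)} - 4 C x^{3} \cos{\left(x y \right)} - \frac{C x y \sin{\left(x y \right)}}{2} - 3 C y^{3} \cos{\left(x y \right)} - \frac{C y^{2} \sin{\left(x y \right)}}{2} + \frac{C \cos{\left(x y \right)}}{2}
This must equal f(x, y) = 12 x^{3} \cos{\left(x y \right)} + \frac{3 x y \sin{\left(x y \right)}}{2} + 9 y^{3} \cos{\left(x y \right)} + \frac{3 y^{2} \sin{\left(x y \right)}}{2} + \sin{\left(x \right)} + 6 \cos{\left(x \right)} - 4 \cos{\left(y \right)} - \frac{3 \cos{\left(x y \right)}}{2} identically.
Matching coefficients of the independent functions:
  [x^{3} \cos{\left(x y \right)}]:  - 4 C = 12
  [y^{2} \sin{\left(x y \right)}, x y \sin{\left(x y \right)}]:  - \frac{C}{2} = \frac{3}{2}
  [y^{3} \cos{\left(x y \right)}]:  - 3 C = 9
  [\sin{\left(x \right)}]:  - \frac{A}{2} = 1
  [\cos{\left(x \right)}]:  - 3 A = 6
  [\cos{\left(y \right)}]:  - 4 B = -4
  [\cos{\left(x y \right)}]:  \frac{C}{2} = - \frac{3}{2}
Solving: A = -2, B = 1, C = -3.
Check against the point condition:
  u(1, 0) = - 2 \sin{\left(1 \right)}  ⟹  A \sin{\left(1 \right)} = - 2 \sin{\left(1 \right)}  ✓
Hence u(x, y) = - 2 \sin{\left(x \right)} + \sin{\left(y \right)} - 3 \sin{\left(x y \right)}.

Answer: u(x, y) = - 2 \sin{\left(x \right)} + \sin{\left(y \right)} - 3 \sin{\left(x y \right)}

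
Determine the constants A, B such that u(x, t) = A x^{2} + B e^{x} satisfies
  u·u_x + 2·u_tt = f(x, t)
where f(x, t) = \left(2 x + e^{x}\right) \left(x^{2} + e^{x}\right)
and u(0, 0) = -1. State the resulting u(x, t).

Substitute the ansatz u = A x^{2} + B e^{x} into the left-hand side.
Derivatives of the ansatz:
  u_x = 2 A x + B e^{x}
  u_tt = 0
Term by term:
  u·u_x = 2 A^{2} x^{3} + A B x^{2} e^{x} + 2 A B x e^{x} + B^{2} e^{2 x}
  2·u_tt = 0
So the left-hand side equals
  2 A^{2} x^{3} + A B x^{2} e^{x} + 2 A B x e^{x} + B^{2} e^{2 x}
This must equal f(x, t) identically; expanded, f = 2 x^{3} + x^{2} e^{x} + 2 x e^{x} + e^{2 x}.
Matching coefficients of the independent functions:
  [x^{3}]:  2 A^{2} = 2
  [x e^{x}]:  2 A B = 2
  [x^{2} e^{x}]:  A B = 1
  [e^{2 x}]:  B^{2} = 1
These equations allow (A, B) = (-1, -1) or (1, 1).
Impose the point condition(s):
  u(0, 0) = -1  ⟹  B = -1
Only A = -1, B = -1 satisfies everything.
Hence u(x, t) = - x^{2} - e^{x}.

Answer: u(x, t) = - x^{2} - e^{x}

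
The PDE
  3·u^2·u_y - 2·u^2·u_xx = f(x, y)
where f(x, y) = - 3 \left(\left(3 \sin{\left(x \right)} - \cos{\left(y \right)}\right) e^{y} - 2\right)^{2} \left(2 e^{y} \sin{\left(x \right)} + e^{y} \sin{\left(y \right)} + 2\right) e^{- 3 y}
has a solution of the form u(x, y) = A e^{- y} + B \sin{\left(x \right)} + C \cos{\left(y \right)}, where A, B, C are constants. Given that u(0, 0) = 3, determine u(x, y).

Substitute the ansatz u = A e^{- y} + B \sin{\left(x \right)} + C \cos{\left(y \right)} into the left-hand side.
Derivatives of the ansatz:
  u_y = - A e^{- y} - C \sin{\left(y \right)}
  u_xx = - B \sin{\left(x \right)}
Term by term:
  3·u^2·u_y = - 3 A^{3} e^{- 3 y} - 6 A^{2} B e^{- 2 y} \sin{\left(x \right)} - 3 A^{2} C e^{- 2 y} \sin{\left(y \right)} - 6 A^{2} C e^{- 2 y} \cos{\left(y \right)} - 3 A B^{2} e^{- y} \sin^{2}{\left(x \right)} - 6 A B C e^{- y} \sin{\left(x \right)} \sin{\left(y \right)} - 6 A B C e^{- y} \sin{\left(x \right)} \cos{\left(y \right)} - 6 A C^{2} e^{- y} \sin{\left(y \right)} \cos{\left(y \right)} - 3 A C^{2} e^{- y} \cos^{2}{\left(y \right)} - 3 B^{2} C \sin^{2}{\left(x \right)} \sin{\left(y \right)} - 6 B C^{2} \sin{\left(x \right)} \sin{\left(y \right)} \cos{\left(y \right)} - 3 C^{3} \sin{\left(y \right)} \cos^{2}{\left(y \right)}
  -2·u^2·u_xx = 2 A^{2} B e^{- 2 y} \sin{\left(x \right)} + 4 A B^{2} e^{- y} \sin^{2}{\left(x \right)} + 4 A B C e^{- y} \sin{\left(x \right)} \cos{\left(y \right)} + 2 B^{3} \sin^{3}{\left(x \right)} + 4 B^{2} C \sin^{2}{\left(x \right)} \cos{\left(y \right)} + 2 B C^{2} \sin{\left(x \right)} \cos^{2}{\left(y \right)}
So the left-hand side equals
  - 3 A^{3} e^{- 3 y} - 4 A^{2} B e^{- 2 y} \sin{\left(x \right)} - 3 A^{2} C e^{- 2 y} \sin{\left(y \right)} - 6 A^{2} C e^{- 2 y} \cos{\left(y \right)} + A B^{2} e^{- y} \sin^{2}{\left(x \right)} - 6 A B C e^{- y} \sin{\left(x \right)} \sin{\left(y \right)} - 2 A B C e^{- y} \sin{\left(x \right)} \cos{\left(y \right)} - 6 A C^{2} e^{- y} \sin{\left(y \right)} \cos{\left(y \right)} - 3 A C^{2} e^{- y} \cos^{2}{\left(y \right)} + 2 B^{3} \sin^{3}{\left(x \right)} - 3 B^{2} C \sin^{2}{\left(x \right)} \sin{\left(y \right)} + 4 B^{2} C \sin^{2}{\left(x \right)} \cos{\left(y \right)} - 6 B C^{2} \sin{\left(x \right)} \sin{\left(y \right)} \cos{\left(y \right)} + 2 B C^{2} \sin{\left(x \right)} \cos^{2}{\left(y \right)} - 3 C^{3} \sin{\left(y \right)} \cos^{2}{\left(y \right)}
This must equal f(x, y) identically; expanded, f = - 54 \sin^{3}{\left(x \right)} - 27 \sin^{2}{\left(x \right)} \sin{\left(y \right)} + 36 \sin^{2}{\left(x \right)} \cos{\left(y \right)} + 18 \sin{\left(x \right)} \sin{\left(y \right)} \cos{\left(y \right)} - 6 \sin{\left(x \right)} \cos^{2}{\left(y \right)} - 3 \sin{\left(y \right)} \cos^{2}{\left(y \right)} + 18 e^{- y} \sin^{2}{\left(x \right)} + 36 e^{- y} \sin{\left(x \right)} \sin{\left(y \right)} + 12 e^{- y} \sin{\left(x \right)} \cos{\left(y \right)} - 12 e^{- y} \sin{\left(y \right)} \cos{\left(y \right)} - 6 e^{- y} \cos^{2}{\left(y \right)} + 48 e^{- 2 y} \sin{\left(x \right)} - 12 e^{- 2 y} \sin{\left(y \right)} - 24 e^{- 2 y} \cos{\left(y \right)} - 24 e^{- 3 y}.
Matching coefficients of the independent functions:
(each divided by its leading coefficient; functions giving the same equation are listed together)
  [e^{- 2 y} \sin{\left(x \right)}]:  A^{2} B + 12 = 0
  [e^{- 2 y} \sin{\left(y \right)}, e^{- 2 y} \cos{\left(y \right)}]:  A^{2} C - 4 = 0
  [e^{- y} \sin^{2}{\left(x \right)}]:  A B^{2} - 18 = 0
  [e^{- y} \cos^{2}{\left(y \right)}, e^{- y} \sin{\left(y \right)} \cos{\left(y \right)}]:  A C^{2} - 2 = 0
  [\sin{\left(x \right)} \cos^{2}{\left(y \right)}, \sin{\left(x \right)} \sin{\left(y \right)} \cos{\left(y \right)}]:  B C^{2} + 3 = 0
  [\sin^{2}{\left(x \right)} \sin{\left(y \right)}, \sin^{2}{\left(x \right)} \cos{\left(y \right)}]:  B^{2} C - 9 = 0
  [\sin{\left(y \right)} \cos^{2}{\left(y \right)}]:  C^{3} - 1 = 0
  [e^{- y} \sin{\left(x \right)} \sin{\left(y \right)}, e^{- y} \sin{\left(x \right)} \cos{\left(y \right)}]:  A B C + 6 = 0
  [e^{- 3 y}]:  A^{3} - 8 = 0
  [\sin^{3}{\left(x \right)}]:  B^{3} + 27 = 0
Solving: A = 2, B = -3, C = 1.
Check against the point condition:
  u(0, 0) = 3  ⟹  A + C = 3  ✓
Hence u(x, y) = - 3 \sin{\left(x \right)} + \cos{\left(y \right)} + 2 e^{- y}.

Answer: u(x, y) = - 3 \sin{\left(x \right)} + \cos{\left(y \right)} + 2 e^{- y}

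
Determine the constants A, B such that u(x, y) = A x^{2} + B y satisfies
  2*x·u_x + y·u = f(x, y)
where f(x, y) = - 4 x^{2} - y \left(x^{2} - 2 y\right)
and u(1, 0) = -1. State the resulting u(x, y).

Substitute the ansatz u = A x^{2} + B y into the left-hand side.
Derivatives of the ansatz:
  u_x = 2 A x
Term by term:
  2*x·u_x = 4 A x^{2}
  y·u = A x^{2} y + B y^{2}
So the left-hand side equals
  A x^{2} y + 4 A x^{2} + B y^{2}
This must equal f(x, y) identically; expanded, f = - x^{2} y - 4 x^{2} + 2 y^{2}.
Matching coefficients of the independent functions:
  [x^{2}]:  4 A = -4
  [y^{2}]:  B = 2
  [x^{2} y]:  A = -1
Solving: A = -1, B = 2.
Check against the point condition:
  u(1, 0) = -1  ⟹  A = -1  ✓
Hence u(x, y) = - x^{2} + 2 y.

Answer: u(x, y) = - x^{2} + 2 y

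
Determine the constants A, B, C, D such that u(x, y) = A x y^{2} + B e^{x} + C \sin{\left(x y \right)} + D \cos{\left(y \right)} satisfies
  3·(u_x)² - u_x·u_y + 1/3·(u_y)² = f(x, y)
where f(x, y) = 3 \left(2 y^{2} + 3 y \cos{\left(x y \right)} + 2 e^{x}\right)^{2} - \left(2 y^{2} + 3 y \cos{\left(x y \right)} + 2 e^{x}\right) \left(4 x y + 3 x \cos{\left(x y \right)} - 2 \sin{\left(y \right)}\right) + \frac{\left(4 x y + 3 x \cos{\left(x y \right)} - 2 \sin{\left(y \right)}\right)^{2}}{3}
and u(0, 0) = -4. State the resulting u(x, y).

Substitute the ansatz u = A x y^{2} + B e^{x} + C \sin{\left(x y \right)} + D \cos{\left(y \right)} into the left-hand side.
Derivatives of the ansatz:
  u_x = A y^{2} + B e^{x} + C y \cos{\left(x y \right)}
  u_y = 2 A x y + C x \cos{\left(x y \right)} - D \sin{\left(y \right)}
Term by term:
  3·(u_x)² = 3 A^{2} y^{4} + 6 A B y^{2} e^{x} + 6 A C y^{3} \cos{\left(x y \right)} + 3 B^{2} e^{2 x} + 6 B C y e^{x} \cos{\left(x y \right)} + 3 C^{2} y^{2} \cos^{2}{\left(x y \right)}
  -u_x·u_y = - 2 A^{2} x y^{3} - 2 A B x y e^{x} - 3 A C x y^{2} \cos{\left(x y \right)} + A D y^{2} \sin{\left(y \right)} - B C x e^{x} \cos{\left(x y \right)} + B D e^{x} \sin{\left(y \right)} - C^{2} x y \cos^{2}{\left(x y \right)} + C D y \sin{\left(y \right)} \cos{\left(x y \right)}
  1/3·(u_y)² = \frac{4 A^{2} x^{2} y^{2}}{3} + \frac{4 A C x^{2} y \cos{\left(x y \right)}}{3} - \frac{4 A D x y \sin{\left(y \right)}}{3} + \frac{C^{2} x^{2} \cos^{2}{\left(x y \right)}}{3} - \frac{2 C D x \sin{\left(y \right)} \cos{\left(x y \right)}}{3} + \frac{D^{2} \sin^{2}{\left(y \right)}}{3}
So the left-hand side equals
  \frac{4 A^{2} x^{2} y^{2}}{3} - 2 A^{2} x y^{3} + 3 A^{2} y^{4} - 2 A B x y e^{x} + 6 A B y^{2} e^{x} + \frac{4 A C x^{2} y \cos{\left(x y \right)}}{3} - 3 A C x y^{2} \cos{\left(x y \right)} + 6 A C y^{3} \cos{\left(x y \right)} - \frac{4 A D x y \sin{\left(y \right)}}{3} + A D y^{2} \sin{\left(y \right)} + 3 B^{2} e^{2 x} - B C x e^{x} \cos{\left(x y \right)} + 6 B C y e^{x} \cos{\left(x y \right)} + B D e^{x} \sin{\left(y \right)} + \frac{C^{2} x^{2} \cos^{2}{\left(x y \right)}}{3} - C^{2} x y \cos^{2}{\left(x y \right)} + 3 C^{2} y^{2} \cos^{2}{\left(x y \right)} - \frac{2 C D x \sin{\left(y \right)} \cos{\left(x y \right)}}{3} + C D y \sin{\left(y \right)} \cos{\left(x y \right)} + \frac{D^{2} \sin^{2}{\left(y \right)}}{3}
This must equal f(x, y) identically; expanded, f = \frac{16 x^{2} y^{2}}{3} + 8 x^{2} y \cos{\left(x y \right)} + 3 x^{2} \cos^{2}{\left(x y \right)} - 8 x y^{3} - 18 x y^{2} \cos{\left(x y \right)} - 8 x y e^{x} - \frac{16 x y \sin{\left(y \right)}}{3} - 9 x y \cos^{2}{\left(x y \right)} - 6 x e^{x} \cos{\left(x y \right)} - 4 x \sin{\left(y \right)} \cos{\left(x y \right)} + 12 y^{4} + 36 y^{3} \cos{\left(x y \right)} + 24 y^{2} e^{x} + 4 y^{2} \sin{\left(y \right)} + 27 y^{2} \cos^{2}{\left(x y \right)} + 36 y e^{x} \cos{\left(x y \right)} + 6 y \sin{\left(y \right)} \cos{\left(x y \right)} + 12 e^{2 x} + 4 e^{x} \sin{\left(y \right)} + \frac{4 \sin^{2}{\left(y \right)}}{3}.
Matching coefficients of the independent functions:
(each divided by its leading coefficient; functions giving the same equation are listed together)
  [y^{4}, x y^{3}, x^{2} y^{2}]:  A^{2} - 4 = 0
  [x^{2} \cos^{2}{\left(x y \right)}, y^{2} \cos^{2}{\left(x y \right)}, x y \cos^{2}{\left(x y \right)}]:  C^{2} - 9 = 0
  [y^{2} e^{x}, x y e^{x}]:  A B - 4 = 0
  [y^{2} \sin{\left(y \right)}, x y \sin{\left(y \right)}]:  A D - 4 = 0
  [y^{3} \cos{\left(x y \right)}, x y^{2} \cos{\left(x y \right)}, x^{2} y \cos{\left(x y \right)}]:  A C - 6 = 0
  [e^{x} \sin{\left(y \right)}]:  B D - 4 = 0
  [x e^{x} \cos{\left(x y \right)}, y e^{x} \cos{\left(x y \right)}]:  B C - 6 = 0
  [x \sin{\left(y \right)} \cos{\left(x y \right)}, y \sin{\left(y \right)} \cos{\left(x y \right)}]:  C D - 6 = 0
  [e^{2 x}]:  B^{2} - 4 = 0
  [\sin^{2}{\left(y \right)}]:  D^{2} - 4 = 0
These equations allow (A, B, C, D) = (-2, -2, -3, -2) or (2, 2, 3, 2).
Impose the point condition(s):
  u(0, 0) = -4  ⟹  B + D = -4
Only A = -2, B = -2, C = -3, D = -2 satisfies everything.
Hence u(x, y) = - 2 x y^{2} - 2 e^{x} - 3 \sin{\left(x y \right)} - 2 \cos{\left(y \right)}.

Answer: u(x, y) = - 2 x y^{2} - 2 e^{x} - 3 \sin{\left(x y \right)} - 2 \cos{\left(y \right)}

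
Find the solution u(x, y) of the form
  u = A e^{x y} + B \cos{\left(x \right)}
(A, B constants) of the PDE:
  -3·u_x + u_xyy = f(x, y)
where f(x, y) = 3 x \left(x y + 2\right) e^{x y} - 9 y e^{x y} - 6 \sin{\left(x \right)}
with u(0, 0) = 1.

Substitute the ansatz u = A e^{x y} + B \cos{\left(x \right)} into the left-hand side.
Derivatives of the ansatz:
  u_x = A y e^{x y} - B \sin{\left(x \right)}
  u_xyy = A x^{2} y e^{x y} + 2 A x e^{x y}
Term by term:
  -3·u_x = - 3 A y e^{x y} + 3 B \sin{\left(x \right)}
  u_xyy = A x^{2} y e^{x y} + 2 A x e^{x y}
So the left-hand side equals
  A x^{2} y e^{x y} + 2 A x e^{x y} - 3 A y e^{x y} + 3 B \sin{\left(x \right)}
This must equal f(x, y) identically; expanded, f = 3 x^{2} y e^{x y} + 6 x e^{x y} - 9 y e^{x y} - 6 \sin{\left(x \right)}.
Matching coefficients of the independent functions:
  [x e^{x y}]:  2 A = 6
  [y e^{x y}]:  - 3 A = -9
  [x^{2} y e^{x y}]:  A = 3
  [\sin{\left(x \right)}]:  3 B = -6
Solving: A = 3, B = -2.
Check against the point condition:
  u(0, 0) = 1  ⟹  A + B = 1  ✓
Hence u(x, y) = 3 e^{x y} - 2 \cos{\left(x \right)}.

Answer: u(x, y) = 3 e^{x y} - 2 \cos{\left(x \right)}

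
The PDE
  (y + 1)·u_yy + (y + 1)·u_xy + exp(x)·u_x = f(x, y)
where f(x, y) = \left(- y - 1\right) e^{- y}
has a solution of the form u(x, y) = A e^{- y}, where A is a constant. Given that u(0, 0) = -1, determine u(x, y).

Substitute the ansatz u = A e^{- y} into the left-hand side.
Derivatives of the ansatz:
  u_yy = A e^{- y}
  u_xy = 0
  u_x = 0
Term by term:
  (y + 1)·u_yy = A y e^{- y} + A e^{- y}
  (y + 1)·u_xy = 0
  exp(x)·u_x = 0
So the left-hand side equals
  A y e^{- y} + A e^{- y}
This must equal f(x, y) identically; expanded, f = - y e^{- y} - e^{- y}.
Matching coefficients of the independent functions:
  [y e^{- y}, e^{- y}]:  A = -1
Solving: A = -1.
Check against the point condition:
  u(0, 0) = -1  ⟹  A = -1  ✓
Hence u(x, y) = - e^{- y}.

Answer: u(x, y) = - e^{- y}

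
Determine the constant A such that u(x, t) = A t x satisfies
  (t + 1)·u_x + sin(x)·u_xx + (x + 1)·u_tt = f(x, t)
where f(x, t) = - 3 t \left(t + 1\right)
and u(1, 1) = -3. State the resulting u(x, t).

Substitute the ansatz u = A t x into the left-hand side.
Derivatives of the ansatz:
  u_x = A t
  u_xx = 0
  u_tt = 0
Term by term:
  (t + 1)·u_x = A t^{2} + A t
  sin(x)·u_xx = 0
  (x + 1)·u_tt = 0
So the left-hand side equals
  A t^{2} + A t
This must equal f(x, t) identically; expanded, f = - 3 t^{2} - 3 t.
Matching coefficients of the independent functions:
  [t, t^{2}]:  A = -3
Solving: A = -3.
Check against the point condition:
  u(1, 1) = -3  ⟹  A = -3  ✓
Hence u(x, t) = - 3 t x.

Answer: u(x, t) = - 3 t x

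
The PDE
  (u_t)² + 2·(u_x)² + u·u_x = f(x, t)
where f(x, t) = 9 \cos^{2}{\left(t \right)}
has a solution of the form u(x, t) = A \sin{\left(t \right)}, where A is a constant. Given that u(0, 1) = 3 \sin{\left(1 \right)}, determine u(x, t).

Answer: u(x, t) = 3 \sin{\left(t \right)}

Derivation:
Substitute the ansatz u = A \sin{\left(t \right)} into the left-hand side.
Derivatives of the ansatz:
  u_t = A \cos{\left(t \right)}
  u_x = 0
Term by term:
  (u_t)² = A^{2} \cos^{2}{\left(t \right)}
  2·(u_x)² = 0
  u·u_x = 0
So the left-hand side equals
  A^{2} \cos^{2}{\left(t \right)}
This must equal f(x, t) = 9 \cos^{2}{\left(t \right)} identically.
Matching coefficients of the independent functions:
  [\cos^{2}{\left(t \right)}]:  A^{2} = 9
These equations allow (A) = (-3) or (3).
Impose the point condition(s):
  u(0, 1) = 3 \sin{\left(1 \right)}  ⟹  A \sin{\left(1 \right)} = 3 \sin{\left(1 \right)}
Only A = 3 satisfies everything.
Hence u(x, t) = 3 \sin{\left(t \right)}.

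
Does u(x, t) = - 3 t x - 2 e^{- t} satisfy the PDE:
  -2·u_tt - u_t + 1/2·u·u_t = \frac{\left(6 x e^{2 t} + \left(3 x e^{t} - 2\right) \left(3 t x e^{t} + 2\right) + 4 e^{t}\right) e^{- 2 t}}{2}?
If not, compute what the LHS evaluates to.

Answer: Yes

Derivation:
Evaluate each term of the left-hand side for u = - 3 t x - 2 e^{- t}.
Derivatives:
  u_tt = - 2 e^{- t}
  u_t = - 3 x + 2 e^{- t}
Terms:
  -2·u_tt = 4 e^{- t}
  -u_t = 3 x - 2 e^{- t}
  1/2·u·u_t = \frac{\left(3 x e^{t} - 2\right) \left(3 t x e^{t} + 2\right) e^{- 2 t}}{2}
Sum: LHS = \frac{\left(6 x e^{2 t} + \left(3 x e^{t} - 2\right) \left(3 t x e^{t} + 2\right) + 4 e^{t}\right) e^{- 2 t}}{2}
This is exactly the given right-hand side, so u is a solution.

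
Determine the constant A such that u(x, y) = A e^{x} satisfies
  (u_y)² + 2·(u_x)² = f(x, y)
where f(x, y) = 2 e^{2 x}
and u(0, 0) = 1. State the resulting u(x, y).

Substitute the ansatz u = A e^{x} into the left-hand side.
Derivatives of the ansatz:
  u_y = 0
  u_x = A e^{x}
Term by term:
  (u_y)² = 0
  2·(u_x)² = 2 A^{2} e^{2 x}
So the left-hand side equals
  2 A^{2} e^{2 x}
This must equal f(x, y) = 2 e^{2 x} identically.
Matching coefficients of the independent functions:
  [e^{2 x}]:  2 A^{2} = 2
These equations allow (A) = (-1) or (1).
Impose the point condition(s):
  u(0, 0) = 1  ⟹  A = 1
Only A = 1 satisfies everything.
Hence u(x, y) = e^{x}.

Answer: u(x, y) = e^{x}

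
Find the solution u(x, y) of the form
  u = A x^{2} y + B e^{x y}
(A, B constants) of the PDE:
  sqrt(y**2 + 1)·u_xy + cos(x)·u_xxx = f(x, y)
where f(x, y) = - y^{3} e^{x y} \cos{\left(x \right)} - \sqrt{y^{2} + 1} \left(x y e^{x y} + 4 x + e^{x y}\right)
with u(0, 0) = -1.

Substitute the ansatz u = A x^{2} y + B e^{x y} into the left-hand side.
Derivatives of the ansatz:
  u_xy = 2 A x + B x y e^{x y} + B e^{x y}
  u_xxx = B y^{3} e^{x y}
Term by term:
  sqrt(y**2 + 1)·u_xy = 2 A x \sqrt{y^{2} + 1} + B x y \sqrt{y^{2} + 1} e^{x y} + B \sqrt{y^{2} + 1} e^{x y}
  cos(x)·u_xxx = B y^{3} e^{x y} \cos{\left(x \right)}
So the left-hand side equals
  2 A x \sqrt{y^{2} + 1} + B x y \sqrt{y^{2} + 1} e^{x y} + B y^{3} e^{x y} \cos{\left(x \right)} + B \sqrt{y^{2} + 1} e^{x y}
This must equal f(x, y) identically; expanded, f = - x y \sqrt{y^{2} + 1} e^{x y} - 4 x \sqrt{y^{2} + 1} - y^{3} e^{x y} \cos{\left(x \right)} - \sqrt{y^{2} + 1} e^{x y}.
Matching coefficients of the independent functions:
  [x \sqrt{y^{2} + 1}]:  2 A = -4
  [\sqrt{y^{2} + 1} e^{x y}, y^{3} e^{x y} \cos{\left(x \right)}, x y \sqrt{y^{2} + 1} e^{x y}]:  B = -1
Solving: A = -2, B = -1.
Check against the point condition:
  u(0, 0) = -1  ⟹  B = -1  ✓
Hence u(x, y) = - 2 x^{2} y - e^{x y}.

Answer: u(x, y) = - 2 x^{2} y - e^{x y}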